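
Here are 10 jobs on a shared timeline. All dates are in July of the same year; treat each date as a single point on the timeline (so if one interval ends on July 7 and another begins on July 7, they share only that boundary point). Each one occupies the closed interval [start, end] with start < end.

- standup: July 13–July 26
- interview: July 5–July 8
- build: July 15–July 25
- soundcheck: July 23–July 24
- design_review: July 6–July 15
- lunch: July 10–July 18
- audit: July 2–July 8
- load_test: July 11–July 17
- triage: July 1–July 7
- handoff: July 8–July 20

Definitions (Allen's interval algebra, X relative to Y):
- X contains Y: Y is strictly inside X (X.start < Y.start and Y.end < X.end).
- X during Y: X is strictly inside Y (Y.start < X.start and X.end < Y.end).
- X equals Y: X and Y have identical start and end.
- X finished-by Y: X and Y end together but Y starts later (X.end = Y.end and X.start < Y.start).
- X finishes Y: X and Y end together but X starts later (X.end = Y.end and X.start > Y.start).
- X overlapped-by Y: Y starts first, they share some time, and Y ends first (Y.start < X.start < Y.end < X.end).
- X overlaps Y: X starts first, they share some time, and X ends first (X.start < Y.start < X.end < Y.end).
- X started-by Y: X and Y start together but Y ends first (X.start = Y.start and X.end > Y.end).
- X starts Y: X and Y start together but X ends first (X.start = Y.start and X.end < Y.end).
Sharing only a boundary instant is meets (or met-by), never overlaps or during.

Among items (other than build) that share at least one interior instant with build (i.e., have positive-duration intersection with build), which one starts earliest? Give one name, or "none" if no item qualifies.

handoff

Target build = [July 15, July 25].
audit [July 2, July 8] → before → excluded.
design_review [July 6, July 15] → meets → excluded.
handoff [July 8, July 20] → overlaps → candidate.
interview [July 5, July 8] → before → excluded.
load_test [July 11, July 17] → overlaps → candidate.
lunch [July 10, July 18] → overlaps → candidate.
soundcheck [July 23, July 24] → during → candidate.
standup [July 13, July 26] → contains → candidate.
triage [July 1, July 7] → before → excluded.
Among candidates, earliest start is July 8 → handoff.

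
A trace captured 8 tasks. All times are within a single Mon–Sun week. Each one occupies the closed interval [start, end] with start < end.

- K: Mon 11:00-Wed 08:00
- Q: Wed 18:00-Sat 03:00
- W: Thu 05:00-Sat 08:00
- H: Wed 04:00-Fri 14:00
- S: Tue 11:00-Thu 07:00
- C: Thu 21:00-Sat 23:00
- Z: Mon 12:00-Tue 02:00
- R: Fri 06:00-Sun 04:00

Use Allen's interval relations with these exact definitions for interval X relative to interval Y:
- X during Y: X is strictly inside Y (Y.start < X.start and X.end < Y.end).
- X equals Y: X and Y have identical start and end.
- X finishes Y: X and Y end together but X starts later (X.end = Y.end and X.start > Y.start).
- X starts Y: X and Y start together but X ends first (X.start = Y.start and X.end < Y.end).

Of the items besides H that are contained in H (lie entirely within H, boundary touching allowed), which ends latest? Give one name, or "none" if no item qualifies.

Target H = [Wed 04:00, Fri 14:00].
C [Thu 21:00, Sat 23:00] → overlapped-by → excluded.
K [Mon 11:00, Wed 08:00] → overlaps → excluded.
Q [Wed 18:00, Sat 03:00] → overlapped-by → excluded.
R [Fri 06:00, Sun 04:00] → overlapped-by → excluded.
S [Tue 11:00, Thu 07:00] → overlaps → excluded.
W [Thu 05:00, Sat 08:00] → overlapped-by → excluded.
Z [Mon 12:00, Tue 02:00] → before → excluded.
No candidates → none.

none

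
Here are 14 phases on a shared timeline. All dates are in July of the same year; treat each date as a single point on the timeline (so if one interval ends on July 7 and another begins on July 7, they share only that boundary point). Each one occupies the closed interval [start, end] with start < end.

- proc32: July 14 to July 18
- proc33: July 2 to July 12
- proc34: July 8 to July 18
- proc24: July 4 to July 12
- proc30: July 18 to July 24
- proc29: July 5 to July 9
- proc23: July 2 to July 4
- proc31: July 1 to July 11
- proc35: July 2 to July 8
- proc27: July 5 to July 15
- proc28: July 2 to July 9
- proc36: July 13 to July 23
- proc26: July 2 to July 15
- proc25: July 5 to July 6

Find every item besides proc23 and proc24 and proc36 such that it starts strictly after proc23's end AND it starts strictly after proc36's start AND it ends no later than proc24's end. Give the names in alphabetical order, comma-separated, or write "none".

none

Conditions: its start is strictly after proc23's end (X.start > July 4) AND its start is strictly after proc36's start (X.start > July 13) AND its end is no later than proc24's end (X.end <= July 12).
proc25: start July 5 > July 4? ✓; start July 5 > July 13? ✗; end July 6 <= July 12? ✓ → no.
proc26: start July 2 > July 4? ✗; start July 2 > July 13? ✗; end July 15 <= July 12? ✗ → no.
proc27: start July 5 > July 4? ✓; start July 5 > July 13? ✗; end July 15 <= July 12? ✗ → no.
proc28: start July 2 > July 4? ✗; start July 2 > July 13? ✗; end July 9 <= July 12? ✓ → no.
proc29: start July 5 > July 4? ✓; start July 5 > July 13? ✗; end July 9 <= July 12? ✓ → no.
proc30: start July 18 > July 4? ✓; start July 18 > July 13? ✓; end July 24 <= July 12? ✗ → no.
proc31: start July 1 > July 4? ✗; start July 1 > July 13? ✗; end July 11 <= July 12? ✓ → no.
proc32: start July 14 > July 4? ✓; start July 14 > July 13? ✓; end July 18 <= July 12? ✗ → no.
proc33: start July 2 > July 4? ✗; start July 2 > July 13? ✗; end July 12 <= July 12? ✓ → no.
proc34: start July 8 > July 4? ✓; start July 8 > July 13? ✗; end July 18 <= July 12? ✗ → no.
proc35: start July 2 > July 4? ✗; start July 2 > July 13? ✗; end July 8 <= July 12? ✓ → no.
Result: none.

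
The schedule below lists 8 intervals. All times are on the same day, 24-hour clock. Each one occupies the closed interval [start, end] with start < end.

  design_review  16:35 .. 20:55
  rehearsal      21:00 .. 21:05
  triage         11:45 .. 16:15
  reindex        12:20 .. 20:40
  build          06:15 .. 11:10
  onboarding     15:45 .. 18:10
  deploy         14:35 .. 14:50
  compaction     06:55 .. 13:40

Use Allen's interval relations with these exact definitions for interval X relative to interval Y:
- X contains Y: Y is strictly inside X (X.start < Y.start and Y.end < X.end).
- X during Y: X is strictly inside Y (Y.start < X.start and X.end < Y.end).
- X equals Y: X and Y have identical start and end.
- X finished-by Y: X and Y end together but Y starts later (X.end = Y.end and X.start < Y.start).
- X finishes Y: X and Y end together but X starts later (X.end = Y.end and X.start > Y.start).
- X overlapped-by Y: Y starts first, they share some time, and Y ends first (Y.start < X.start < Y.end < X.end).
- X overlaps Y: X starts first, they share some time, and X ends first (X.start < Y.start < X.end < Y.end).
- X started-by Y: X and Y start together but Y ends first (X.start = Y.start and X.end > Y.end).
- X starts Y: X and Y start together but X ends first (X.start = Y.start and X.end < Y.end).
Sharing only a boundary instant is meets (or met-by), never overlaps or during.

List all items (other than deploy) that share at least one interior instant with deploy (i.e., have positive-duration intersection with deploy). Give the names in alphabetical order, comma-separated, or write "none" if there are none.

Target deploy = [14:35, 14:50].
build [06:15, 11:10] → before → no.
compaction [06:55, 13:40] → before → no.
design_review [16:35, 20:55] → after → no.
onboarding [15:45, 18:10] → after → no.
rehearsal [21:00, 21:05] → after → no.
reindex [12:20, 20:40] → contains → yes.
triage [11:45, 16:15] → contains → yes.
Result: reindex, triage.

reindex, triage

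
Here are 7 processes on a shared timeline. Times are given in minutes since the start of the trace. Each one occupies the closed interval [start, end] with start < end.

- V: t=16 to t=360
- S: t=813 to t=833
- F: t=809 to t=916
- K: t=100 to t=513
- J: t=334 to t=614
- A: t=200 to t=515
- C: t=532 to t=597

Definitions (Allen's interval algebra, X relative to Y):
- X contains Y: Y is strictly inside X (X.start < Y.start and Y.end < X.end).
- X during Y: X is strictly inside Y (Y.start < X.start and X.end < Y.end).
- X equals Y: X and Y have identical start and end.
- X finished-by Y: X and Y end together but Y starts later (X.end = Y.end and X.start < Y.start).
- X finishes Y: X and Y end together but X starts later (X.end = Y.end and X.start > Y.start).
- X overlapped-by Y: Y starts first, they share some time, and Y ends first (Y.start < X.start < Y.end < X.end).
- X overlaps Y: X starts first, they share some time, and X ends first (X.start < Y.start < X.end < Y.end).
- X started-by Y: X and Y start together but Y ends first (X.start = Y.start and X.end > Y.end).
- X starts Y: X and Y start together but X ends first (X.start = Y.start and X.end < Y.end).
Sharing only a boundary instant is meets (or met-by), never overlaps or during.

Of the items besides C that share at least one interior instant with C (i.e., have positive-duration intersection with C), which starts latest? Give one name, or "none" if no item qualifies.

Target C = [t=532, t=597].
A [t=200, t=515] → before → excluded.
F [t=809, t=916] → after → excluded.
J [t=334, t=614] → contains → candidate.
K [t=100, t=513] → before → excluded.
S [t=813, t=833] → after → excluded.
V [t=16, t=360] → before → excluded.
Among candidates, latest start is t=334 → J.

J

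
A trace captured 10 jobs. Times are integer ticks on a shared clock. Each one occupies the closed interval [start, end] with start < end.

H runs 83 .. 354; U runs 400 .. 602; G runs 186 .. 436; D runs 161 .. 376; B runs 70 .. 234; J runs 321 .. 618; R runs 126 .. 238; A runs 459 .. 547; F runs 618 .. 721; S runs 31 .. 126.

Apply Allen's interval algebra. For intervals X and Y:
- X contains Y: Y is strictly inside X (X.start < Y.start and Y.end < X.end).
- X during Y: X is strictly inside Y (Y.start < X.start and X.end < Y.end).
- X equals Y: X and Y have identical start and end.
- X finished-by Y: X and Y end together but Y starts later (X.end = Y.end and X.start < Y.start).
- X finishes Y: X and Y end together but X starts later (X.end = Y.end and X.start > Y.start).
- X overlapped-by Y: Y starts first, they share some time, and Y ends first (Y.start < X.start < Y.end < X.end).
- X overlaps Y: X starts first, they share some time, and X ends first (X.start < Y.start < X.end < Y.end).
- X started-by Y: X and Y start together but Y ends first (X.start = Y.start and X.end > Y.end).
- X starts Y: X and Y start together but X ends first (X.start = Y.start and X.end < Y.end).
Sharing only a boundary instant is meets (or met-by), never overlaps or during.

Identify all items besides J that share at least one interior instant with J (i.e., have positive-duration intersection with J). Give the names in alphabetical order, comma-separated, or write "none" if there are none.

A, D, G, H, U

Target J = [321, 618].
A [459, 547] → during → yes.
B [70, 234] → before → no.
D [161, 376] → overlaps → yes.
F [618, 721] → met-by → no.
G [186, 436] → overlaps → yes.
H [83, 354] → overlaps → yes.
R [126, 238] → before → no.
S [31, 126] → before → no.
U [400, 602] → during → yes.
Result: A, D, G, H, U.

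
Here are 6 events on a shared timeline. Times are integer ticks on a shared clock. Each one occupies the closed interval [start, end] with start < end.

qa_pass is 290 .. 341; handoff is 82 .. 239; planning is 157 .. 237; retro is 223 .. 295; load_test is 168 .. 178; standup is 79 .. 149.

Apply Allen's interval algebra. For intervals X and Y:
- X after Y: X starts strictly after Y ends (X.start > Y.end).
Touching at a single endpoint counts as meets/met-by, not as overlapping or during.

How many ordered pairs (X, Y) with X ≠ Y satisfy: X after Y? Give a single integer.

8

Checking all 30 ordered pairs for relation 'after'; matching pairs in alphabetical order:
(load_test, standup): load_test after standup ✓
(planning, standup): planning after standup ✓
(qa_pass, handoff): qa_pass after handoff ✓
(qa_pass, load_test): qa_pass after load_test ✓
(qa_pass, planning): qa_pass after planning ✓
(qa_pass, standup): qa_pass after standup ✓
(retro, load_test): retro after load_test ✓
(retro, standup): retro after standup ✓
Count: 8.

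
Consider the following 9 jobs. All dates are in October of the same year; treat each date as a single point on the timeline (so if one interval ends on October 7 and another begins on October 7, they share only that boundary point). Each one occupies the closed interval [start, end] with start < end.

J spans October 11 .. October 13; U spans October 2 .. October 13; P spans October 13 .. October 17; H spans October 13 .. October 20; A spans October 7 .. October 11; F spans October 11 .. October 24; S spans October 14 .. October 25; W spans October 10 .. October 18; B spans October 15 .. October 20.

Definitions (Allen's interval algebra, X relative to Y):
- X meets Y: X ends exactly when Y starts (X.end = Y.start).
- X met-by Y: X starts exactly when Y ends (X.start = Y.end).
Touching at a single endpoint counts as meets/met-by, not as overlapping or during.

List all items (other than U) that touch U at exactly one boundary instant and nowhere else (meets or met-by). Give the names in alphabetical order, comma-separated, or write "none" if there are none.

H, P

Target U = [October 2, October 13].
A [October 7, October 11] → during → no.
B [October 15, October 20] → after → no.
F [October 11, October 24] → overlapped-by → no.
H [October 13, October 20] → met-by → yes.
J [October 11, October 13] → finishes → no.
P [October 13, October 17] → met-by → yes.
S [October 14, October 25] → after → no.
W [October 10, October 18] → overlapped-by → no.
Result: H, P.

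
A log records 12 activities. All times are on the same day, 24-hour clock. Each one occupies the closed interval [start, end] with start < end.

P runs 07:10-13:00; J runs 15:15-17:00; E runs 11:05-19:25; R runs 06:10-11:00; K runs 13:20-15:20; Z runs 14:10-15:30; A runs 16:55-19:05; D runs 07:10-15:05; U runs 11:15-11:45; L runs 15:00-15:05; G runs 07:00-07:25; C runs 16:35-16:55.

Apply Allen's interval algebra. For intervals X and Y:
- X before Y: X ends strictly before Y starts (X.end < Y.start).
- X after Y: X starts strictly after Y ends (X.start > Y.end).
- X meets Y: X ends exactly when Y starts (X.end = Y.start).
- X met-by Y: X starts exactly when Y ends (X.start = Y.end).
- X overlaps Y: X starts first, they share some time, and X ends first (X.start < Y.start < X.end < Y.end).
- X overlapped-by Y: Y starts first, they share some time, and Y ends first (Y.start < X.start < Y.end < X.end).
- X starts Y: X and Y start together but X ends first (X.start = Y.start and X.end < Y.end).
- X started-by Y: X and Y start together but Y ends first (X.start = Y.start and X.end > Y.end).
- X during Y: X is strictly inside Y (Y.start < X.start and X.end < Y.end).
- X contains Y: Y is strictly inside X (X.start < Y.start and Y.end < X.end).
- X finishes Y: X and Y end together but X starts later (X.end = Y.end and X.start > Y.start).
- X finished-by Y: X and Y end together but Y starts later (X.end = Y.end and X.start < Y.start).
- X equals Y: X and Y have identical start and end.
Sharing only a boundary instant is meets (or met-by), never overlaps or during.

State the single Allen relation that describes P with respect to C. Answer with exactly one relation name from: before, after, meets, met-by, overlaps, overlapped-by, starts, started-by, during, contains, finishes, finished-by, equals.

before

P = [07:10, 13:00]; C = [16:35, 16:55].
Compare endpoints: P.start < C.start, P.start < C.end, P.end < C.start, P.end < C.end.
That pattern is 'before'.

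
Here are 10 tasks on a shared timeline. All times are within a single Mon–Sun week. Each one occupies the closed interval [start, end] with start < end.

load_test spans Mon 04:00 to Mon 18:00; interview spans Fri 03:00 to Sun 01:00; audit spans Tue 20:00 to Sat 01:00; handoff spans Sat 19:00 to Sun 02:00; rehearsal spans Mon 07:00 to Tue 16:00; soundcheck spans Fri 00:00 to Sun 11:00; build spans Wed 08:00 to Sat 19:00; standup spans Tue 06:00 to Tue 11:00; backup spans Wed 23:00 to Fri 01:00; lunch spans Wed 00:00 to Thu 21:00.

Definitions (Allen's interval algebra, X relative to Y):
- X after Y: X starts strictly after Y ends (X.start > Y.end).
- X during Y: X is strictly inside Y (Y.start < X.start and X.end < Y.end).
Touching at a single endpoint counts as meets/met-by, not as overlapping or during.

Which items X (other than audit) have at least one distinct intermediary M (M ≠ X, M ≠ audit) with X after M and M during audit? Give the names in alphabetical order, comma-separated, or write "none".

Target audit = [Tue 20:00, Sat 01:00].
Intermediaries M with M during audit: backup, lunch.
Via backup — items with X after backup: handoff, interview.
Via lunch — items with X after lunch: handoff, interview, soundcheck.
Union: handoff, interview, soundcheck.

handoff, interview, soundcheck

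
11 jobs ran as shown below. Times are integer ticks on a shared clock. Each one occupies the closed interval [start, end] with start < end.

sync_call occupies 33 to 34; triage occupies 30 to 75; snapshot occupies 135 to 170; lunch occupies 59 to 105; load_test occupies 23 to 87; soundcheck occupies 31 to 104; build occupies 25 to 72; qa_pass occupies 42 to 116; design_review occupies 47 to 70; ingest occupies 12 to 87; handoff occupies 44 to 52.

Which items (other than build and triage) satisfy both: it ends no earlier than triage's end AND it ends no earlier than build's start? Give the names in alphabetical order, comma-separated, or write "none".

Conditions: its end is no earlier than triage's end (X.end >= 75) AND its end is no earlier than build's start (X.end >= 25).
design_review: end 70 >= 75? ✗; end 70 >= 25? ✓ → no.
handoff: end 52 >= 75? ✗; end 52 >= 25? ✓ → no.
ingest: end 87 >= 75? ✓; end 87 >= 25? ✓ → yes.
load_test: end 87 >= 75? ✓; end 87 >= 25? ✓ → yes.
lunch: end 105 >= 75? ✓; end 105 >= 25? ✓ → yes.
qa_pass: end 116 >= 75? ✓; end 116 >= 25? ✓ → yes.
snapshot: end 170 >= 75? ✓; end 170 >= 25? ✓ → yes.
soundcheck: end 104 >= 75? ✓; end 104 >= 25? ✓ → yes.
sync_call: end 34 >= 75? ✗; end 34 >= 25? ✓ → no.
Result: ingest, load_test, lunch, qa_pass, snapshot, soundcheck.

ingest, load_test, lunch, qa_pass, snapshot, soundcheck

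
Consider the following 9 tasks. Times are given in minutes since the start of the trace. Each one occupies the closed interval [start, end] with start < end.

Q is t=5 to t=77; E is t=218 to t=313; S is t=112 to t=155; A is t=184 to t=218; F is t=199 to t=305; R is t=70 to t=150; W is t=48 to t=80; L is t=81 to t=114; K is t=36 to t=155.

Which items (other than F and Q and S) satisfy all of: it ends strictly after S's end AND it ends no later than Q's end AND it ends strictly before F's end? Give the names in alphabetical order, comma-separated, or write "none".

none

Conditions: its end is strictly after S's end (X.end > t=155) AND its end is no later than Q's end (X.end <= t=77) AND its end is strictly before F's end (X.end < t=305).
A: end t=218 > t=155? ✓; end t=218 <= t=77? ✗; end t=218 < t=305? ✓ → no.
E: end t=313 > t=155? ✓; end t=313 <= t=77? ✗; end t=313 < t=305? ✗ → no.
K: end t=155 > t=155? ✗; end t=155 <= t=77? ✗; end t=155 < t=305? ✓ → no.
L: end t=114 > t=155? ✗; end t=114 <= t=77? ✗; end t=114 < t=305? ✓ → no.
R: end t=150 > t=155? ✗; end t=150 <= t=77? ✗; end t=150 < t=305? ✓ → no.
W: end t=80 > t=155? ✗; end t=80 <= t=77? ✗; end t=80 < t=305? ✓ → no.
Result: none.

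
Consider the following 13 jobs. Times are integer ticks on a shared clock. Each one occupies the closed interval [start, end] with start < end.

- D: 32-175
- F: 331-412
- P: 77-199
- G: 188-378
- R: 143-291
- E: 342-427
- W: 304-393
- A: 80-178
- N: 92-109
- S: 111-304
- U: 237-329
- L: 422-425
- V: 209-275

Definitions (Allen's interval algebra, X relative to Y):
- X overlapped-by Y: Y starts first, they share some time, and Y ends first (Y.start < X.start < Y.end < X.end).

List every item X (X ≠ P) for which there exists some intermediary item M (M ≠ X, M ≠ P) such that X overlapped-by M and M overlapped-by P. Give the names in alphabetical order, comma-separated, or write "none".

Target P = [77, 199].
Intermediaries M with M overlapped-by P: G, R, S.
Via G — items with X overlapped-by G: E, F, W.
Via R — items with X overlapped-by R: G, U.
Via S — items with X overlapped-by S: G, U.
Union: E, F, G, U, W.

E, F, G, U, W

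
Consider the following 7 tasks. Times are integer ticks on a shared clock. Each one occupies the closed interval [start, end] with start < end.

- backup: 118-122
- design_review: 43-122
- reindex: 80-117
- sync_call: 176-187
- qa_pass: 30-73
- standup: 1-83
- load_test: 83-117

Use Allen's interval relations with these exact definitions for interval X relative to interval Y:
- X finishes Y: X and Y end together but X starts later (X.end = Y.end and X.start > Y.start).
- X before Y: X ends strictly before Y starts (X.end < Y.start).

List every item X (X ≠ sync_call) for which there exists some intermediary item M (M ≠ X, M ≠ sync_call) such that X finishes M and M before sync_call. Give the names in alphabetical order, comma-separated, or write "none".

backup, load_test

Target sync_call = [176, 187].
Intermediaries M with M before sync_call: backup, design_review, load_test, qa_pass, reindex, standup.
Via backup — items with X finishes backup: none.
Via design_review — items with X finishes design_review: backup.
Via load_test — items with X finishes load_test: none.
Via qa_pass — items with X finishes qa_pass: none.
Via reindex — items with X finishes reindex: load_test.
Via standup — items with X finishes standup: none.
Union: backup, load_test.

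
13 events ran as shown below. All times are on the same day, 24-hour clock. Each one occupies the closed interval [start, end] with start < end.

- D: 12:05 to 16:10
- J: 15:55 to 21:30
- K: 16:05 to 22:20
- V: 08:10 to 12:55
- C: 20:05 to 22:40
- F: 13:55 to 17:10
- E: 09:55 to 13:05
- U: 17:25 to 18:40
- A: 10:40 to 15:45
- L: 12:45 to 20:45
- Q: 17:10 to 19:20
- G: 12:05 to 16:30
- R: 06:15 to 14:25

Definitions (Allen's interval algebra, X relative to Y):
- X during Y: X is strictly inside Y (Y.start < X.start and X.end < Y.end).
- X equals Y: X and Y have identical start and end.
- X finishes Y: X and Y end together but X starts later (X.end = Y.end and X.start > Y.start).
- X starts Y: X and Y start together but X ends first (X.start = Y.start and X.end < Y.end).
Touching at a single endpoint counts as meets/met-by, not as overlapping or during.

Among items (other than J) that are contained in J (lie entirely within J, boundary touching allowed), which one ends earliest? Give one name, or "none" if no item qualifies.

U

Target J = [15:55, 21:30].
A [10:40, 15:45] → before → excluded.
C [20:05, 22:40] → overlapped-by → excluded.
D [12:05, 16:10] → overlaps → excluded.
E [09:55, 13:05] → before → excluded.
F [13:55, 17:10] → overlaps → excluded.
G [12:05, 16:30] → overlaps → excluded.
K [16:05, 22:20] → overlapped-by → excluded.
L [12:45, 20:45] → overlaps → excluded.
Q [17:10, 19:20] → during → candidate.
R [06:15, 14:25] → before → excluded.
U [17:25, 18:40] → during → candidate.
V [08:10, 12:55] → before → excluded.
Among candidates, earliest end is 18:40 → U.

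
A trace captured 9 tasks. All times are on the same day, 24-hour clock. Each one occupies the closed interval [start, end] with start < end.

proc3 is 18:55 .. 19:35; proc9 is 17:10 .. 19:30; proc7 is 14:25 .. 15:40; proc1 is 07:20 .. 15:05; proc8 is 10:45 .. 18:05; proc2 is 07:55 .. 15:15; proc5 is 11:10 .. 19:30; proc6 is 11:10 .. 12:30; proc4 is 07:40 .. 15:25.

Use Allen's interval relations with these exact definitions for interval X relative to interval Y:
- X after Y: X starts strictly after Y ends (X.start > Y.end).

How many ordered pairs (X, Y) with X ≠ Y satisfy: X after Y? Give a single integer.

Checking all 72 ordered pairs for relation 'after'; matching pairs in alphabetical order:
(proc3, proc1): proc3 after proc1 ✓
(proc3, proc2): proc3 after proc2 ✓
(proc3, proc4): proc3 after proc4 ✓
(proc3, proc6): proc3 after proc6 ✓
(proc3, proc7): proc3 after proc7 ✓
(proc3, proc8): proc3 after proc8 ✓
(proc7, proc6): proc7 after proc6 ✓
(proc9, proc1): proc9 after proc1 ✓
(proc9, proc2): proc9 after proc2 ✓
(proc9, proc4): proc9 after proc4 ✓
(proc9, proc6): proc9 after proc6 ✓
(proc9, proc7): proc9 after proc7 ✓
Count: 12.

12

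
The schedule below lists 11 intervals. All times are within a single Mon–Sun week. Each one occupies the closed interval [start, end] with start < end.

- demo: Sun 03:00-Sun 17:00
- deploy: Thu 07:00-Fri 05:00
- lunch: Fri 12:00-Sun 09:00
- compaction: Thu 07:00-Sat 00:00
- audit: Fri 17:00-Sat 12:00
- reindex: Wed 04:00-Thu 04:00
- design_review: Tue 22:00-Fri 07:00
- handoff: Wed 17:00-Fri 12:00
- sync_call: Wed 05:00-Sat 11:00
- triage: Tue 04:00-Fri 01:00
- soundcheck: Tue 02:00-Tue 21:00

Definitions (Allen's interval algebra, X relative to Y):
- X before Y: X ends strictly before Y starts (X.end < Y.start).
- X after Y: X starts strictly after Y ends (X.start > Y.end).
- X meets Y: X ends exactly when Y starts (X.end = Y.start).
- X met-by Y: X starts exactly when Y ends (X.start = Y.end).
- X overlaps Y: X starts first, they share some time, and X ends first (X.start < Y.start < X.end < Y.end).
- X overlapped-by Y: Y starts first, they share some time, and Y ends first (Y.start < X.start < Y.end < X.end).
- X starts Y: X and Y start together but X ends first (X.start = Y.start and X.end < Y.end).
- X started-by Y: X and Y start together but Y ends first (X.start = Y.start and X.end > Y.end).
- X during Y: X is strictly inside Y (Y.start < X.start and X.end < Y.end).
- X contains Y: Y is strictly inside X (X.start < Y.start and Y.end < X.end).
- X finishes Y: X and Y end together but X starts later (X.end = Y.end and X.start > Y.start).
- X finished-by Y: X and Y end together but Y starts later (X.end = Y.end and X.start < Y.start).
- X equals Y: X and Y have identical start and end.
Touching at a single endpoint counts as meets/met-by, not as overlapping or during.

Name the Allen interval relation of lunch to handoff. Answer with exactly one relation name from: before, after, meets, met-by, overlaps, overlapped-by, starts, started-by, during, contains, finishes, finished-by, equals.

lunch = [Fri 12:00, Sun 09:00]; handoff = [Wed 17:00, Fri 12:00].
Compare endpoints: lunch.start > handoff.start, lunch.start = handoff.end, lunch.end > handoff.start, lunch.end > handoff.end.
That pattern is 'met-by'.

met-by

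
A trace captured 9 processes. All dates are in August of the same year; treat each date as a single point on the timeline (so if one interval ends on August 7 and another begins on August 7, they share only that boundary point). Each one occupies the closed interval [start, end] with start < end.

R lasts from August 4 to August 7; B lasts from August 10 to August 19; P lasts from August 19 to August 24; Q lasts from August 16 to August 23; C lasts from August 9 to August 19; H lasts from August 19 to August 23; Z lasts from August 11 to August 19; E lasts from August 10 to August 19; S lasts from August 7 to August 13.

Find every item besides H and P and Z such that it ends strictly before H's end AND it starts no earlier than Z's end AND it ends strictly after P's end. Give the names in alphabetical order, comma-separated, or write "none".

Conditions: its end is strictly before H's end (X.end < August 23) AND its start is no earlier than Z's end (X.start >= August 19) AND its end is strictly after P's end (X.end > August 24).
B: end August 19 < August 23? ✓; start August 10 >= August 19? ✗; end August 19 > August 24? ✗ → no.
C: end August 19 < August 23? ✓; start August 9 >= August 19? ✗; end August 19 > August 24? ✗ → no.
E: end August 19 < August 23? ✓; start August 10 >= August 19? ✗; end August 19 > August 24? ✗ → no.
Q: end August 23 < August 23? ✗; start August 16 >= August 19? ✗; end August 23 > August 24? ✗ → no.
R: end August 7 < August 23? ✓; start August 4 >= August 19? ✗; end August 7 > August 24? ✗ → no.
S: end August 13 < August 23? ✓; start August 7 >= August 19? ✗; end August 13 > August 24? ✗ → no.
Result: none.

none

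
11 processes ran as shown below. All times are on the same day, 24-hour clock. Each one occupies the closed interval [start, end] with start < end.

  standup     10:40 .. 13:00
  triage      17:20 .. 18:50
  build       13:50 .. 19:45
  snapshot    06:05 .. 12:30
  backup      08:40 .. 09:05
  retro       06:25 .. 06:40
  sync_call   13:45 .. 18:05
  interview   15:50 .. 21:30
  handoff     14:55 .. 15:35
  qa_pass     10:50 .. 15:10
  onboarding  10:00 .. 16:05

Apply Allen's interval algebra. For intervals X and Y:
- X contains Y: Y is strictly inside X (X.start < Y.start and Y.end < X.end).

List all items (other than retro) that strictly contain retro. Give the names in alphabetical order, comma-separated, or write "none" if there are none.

Target retro = [06:25, 06:40].
backup [08:40, 09:05] → after → no.
build [13:50, 19:45] → after → no.
handoff [14:55, 15:35] → after → no.
interview [15:50, 21:30] → after → no.
onboarding [10:00, 16:05] → after → no.
qa_pass [10:50, 15:10] → after → no.
snapshot [06:05, 12:30] → contains → yes.
standup [10:40, 13:00] → after → no.
sync_call [13:45, 18:05] → after → no.
triage [17:20, 18:50] → after → no.
Result: snapshot.

snapshot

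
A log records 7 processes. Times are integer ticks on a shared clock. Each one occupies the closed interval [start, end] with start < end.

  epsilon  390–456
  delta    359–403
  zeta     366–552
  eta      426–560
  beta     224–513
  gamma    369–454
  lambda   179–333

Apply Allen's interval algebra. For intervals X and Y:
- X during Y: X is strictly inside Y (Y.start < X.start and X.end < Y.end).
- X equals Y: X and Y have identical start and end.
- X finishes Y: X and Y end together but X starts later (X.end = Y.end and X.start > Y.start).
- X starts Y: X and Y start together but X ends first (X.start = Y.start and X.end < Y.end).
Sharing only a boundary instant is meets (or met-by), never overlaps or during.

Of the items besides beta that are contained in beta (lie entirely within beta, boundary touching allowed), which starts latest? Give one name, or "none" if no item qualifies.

epsilon

Target beta = [224, 513].
delta [359, 403] → during → candidate.
epsilon [390, 456] → during → candidate.
eta [426, 560] → overlapped-by → excluded.
gamma [369, 454] → during → candidate.
lambda [179, 333] → overlaps → excluded.
zeta [366, 552] → overlapped-by → excluded.
Among candidates, latest start is 390 → epsilon.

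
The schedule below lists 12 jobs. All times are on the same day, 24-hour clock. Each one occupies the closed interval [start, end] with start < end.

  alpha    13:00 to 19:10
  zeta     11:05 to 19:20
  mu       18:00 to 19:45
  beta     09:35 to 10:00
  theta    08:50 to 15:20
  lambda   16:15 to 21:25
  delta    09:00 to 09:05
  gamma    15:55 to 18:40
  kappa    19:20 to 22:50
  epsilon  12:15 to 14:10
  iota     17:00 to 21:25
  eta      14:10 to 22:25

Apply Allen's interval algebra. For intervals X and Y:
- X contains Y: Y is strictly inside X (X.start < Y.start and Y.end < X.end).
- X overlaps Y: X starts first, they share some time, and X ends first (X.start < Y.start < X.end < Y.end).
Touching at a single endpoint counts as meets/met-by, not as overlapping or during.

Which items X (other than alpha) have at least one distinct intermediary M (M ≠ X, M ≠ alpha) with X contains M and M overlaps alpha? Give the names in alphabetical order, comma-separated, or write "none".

theta, zeta

Target alpha = [13:00, 19:10].
Intermediaries M with M overlaps alpha: epsilon, theta.
Via epsilon — items with X contains epsilon: theta, zeta.
Via theta — items with X contains theta: none.
Union: theta, zeta.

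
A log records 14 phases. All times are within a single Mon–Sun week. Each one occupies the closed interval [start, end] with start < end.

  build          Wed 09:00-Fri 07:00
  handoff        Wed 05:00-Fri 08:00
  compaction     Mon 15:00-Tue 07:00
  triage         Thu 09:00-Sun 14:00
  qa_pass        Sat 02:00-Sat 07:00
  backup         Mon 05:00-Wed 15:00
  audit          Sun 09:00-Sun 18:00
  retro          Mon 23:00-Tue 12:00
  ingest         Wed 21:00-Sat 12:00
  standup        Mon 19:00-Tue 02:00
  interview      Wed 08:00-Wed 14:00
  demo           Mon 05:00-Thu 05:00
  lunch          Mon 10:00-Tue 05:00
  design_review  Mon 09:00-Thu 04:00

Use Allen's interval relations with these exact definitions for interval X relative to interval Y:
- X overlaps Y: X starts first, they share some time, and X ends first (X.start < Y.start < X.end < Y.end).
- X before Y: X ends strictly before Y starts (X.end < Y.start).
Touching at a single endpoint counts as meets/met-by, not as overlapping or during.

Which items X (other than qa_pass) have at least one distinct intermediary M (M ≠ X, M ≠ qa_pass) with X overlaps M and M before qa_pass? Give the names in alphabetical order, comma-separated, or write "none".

Target qa_pass = [Sat 02:00, Sat 07:00].
Intermediaries M with M before qa_pass: backup, build, compaction, demo, design_review, handoff, interview, lunch, retro, standup.
Via backup — items with X overlaps backup: none.
Via build — items with X overlaps build: backup, demo, design_review, interview.
Via compaction — items with X overlaps compaction: lunch.
Via demo — items with X overlaps demo: none.
Via design_review — items with X overlaps design_review: backup.
Via handoff — items with X overlaps handoff: backup, demo, design_review.
Via interview — items with X overlaps interview: none.
Via lunch — items with X overlaps lunch: none.
Via retro — items with X overlaps retro: compaction, lunch, standup.
Via standup — items with X overlaps standup: none.
Union: backup, compaction, demo, design_review, interview, lunch, standup.

backup, compaction, demo, design_review, interview, lunch, standup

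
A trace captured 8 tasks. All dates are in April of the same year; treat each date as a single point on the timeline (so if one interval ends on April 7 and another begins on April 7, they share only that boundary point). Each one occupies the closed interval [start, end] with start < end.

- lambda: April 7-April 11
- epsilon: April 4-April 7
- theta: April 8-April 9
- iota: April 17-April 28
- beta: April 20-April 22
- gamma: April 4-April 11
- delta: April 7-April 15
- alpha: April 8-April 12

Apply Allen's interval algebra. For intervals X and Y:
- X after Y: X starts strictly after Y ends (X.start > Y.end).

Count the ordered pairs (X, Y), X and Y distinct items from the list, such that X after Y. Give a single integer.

Checking all 56 ordered pairs for relation 'after'; matching pairs in alphabetical order:
(alpha, epsilon): alpha after epsilon ✓
(beta, alpha): beta after alpha ✓
(beta, delta): beta after delta ✓
(beta, epsilon): beta after epsilon ✓
(beta, gamma): beta after gamma ✓
(beta, lambda): beta after lambda ✓
(beta, theta): beta after theta ✓
(iota, alpha): iota after alpha ✓
(iota, delta): iota after delta ✓
(iota, epsilon): iota after epsilon ✓
(iota, gamma): iota after gamma ✓
(iota, lambda): iota after lambda ✓
(iota, theta): iota after theta ✓
(theta, epsilon): theta after epsilon ✓
Count: 14.

14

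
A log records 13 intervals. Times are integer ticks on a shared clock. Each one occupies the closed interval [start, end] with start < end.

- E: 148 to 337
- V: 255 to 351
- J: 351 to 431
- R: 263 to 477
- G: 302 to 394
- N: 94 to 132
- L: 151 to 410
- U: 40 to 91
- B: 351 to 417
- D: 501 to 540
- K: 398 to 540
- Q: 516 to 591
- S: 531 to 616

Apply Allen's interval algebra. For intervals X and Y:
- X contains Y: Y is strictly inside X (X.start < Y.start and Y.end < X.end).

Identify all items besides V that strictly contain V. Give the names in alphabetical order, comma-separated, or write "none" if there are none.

Target V = [255, 351].
B [351, 417] → met-by → no.
D [501, 540] → after → no.
E [148, 337] → overlaps → no.
G [302, 394] → overlapped-by → no.
J [351, 431] → met-by → no.
K [398, 540] → after → no.
L [151, 410] → contains → yes.
N [94, 132] → before → no.
Q [516, 591] → after → no.
R [263, 477] → overlapped-by → no.
S [531, 616] → after → no.
U [40, 91] → before → no.
Result: L.

L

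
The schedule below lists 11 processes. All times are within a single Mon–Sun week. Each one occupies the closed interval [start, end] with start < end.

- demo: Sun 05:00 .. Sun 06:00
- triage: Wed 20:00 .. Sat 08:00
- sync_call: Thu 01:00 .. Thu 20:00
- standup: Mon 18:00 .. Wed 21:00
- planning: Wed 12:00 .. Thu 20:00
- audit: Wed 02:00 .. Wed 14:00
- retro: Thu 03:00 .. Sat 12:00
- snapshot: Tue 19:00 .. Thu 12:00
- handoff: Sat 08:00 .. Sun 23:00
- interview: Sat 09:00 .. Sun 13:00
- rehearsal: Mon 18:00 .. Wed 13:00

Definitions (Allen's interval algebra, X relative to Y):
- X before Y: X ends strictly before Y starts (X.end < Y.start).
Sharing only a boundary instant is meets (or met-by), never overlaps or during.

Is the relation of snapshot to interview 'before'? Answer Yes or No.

Yes

snapshot = [Tue 19:00, Thu 12:00], interview = [Sat 09:00, Sun 13:00].
Actual relation of snapshot to interview: before.
Asked whether 'before' holds → Yes.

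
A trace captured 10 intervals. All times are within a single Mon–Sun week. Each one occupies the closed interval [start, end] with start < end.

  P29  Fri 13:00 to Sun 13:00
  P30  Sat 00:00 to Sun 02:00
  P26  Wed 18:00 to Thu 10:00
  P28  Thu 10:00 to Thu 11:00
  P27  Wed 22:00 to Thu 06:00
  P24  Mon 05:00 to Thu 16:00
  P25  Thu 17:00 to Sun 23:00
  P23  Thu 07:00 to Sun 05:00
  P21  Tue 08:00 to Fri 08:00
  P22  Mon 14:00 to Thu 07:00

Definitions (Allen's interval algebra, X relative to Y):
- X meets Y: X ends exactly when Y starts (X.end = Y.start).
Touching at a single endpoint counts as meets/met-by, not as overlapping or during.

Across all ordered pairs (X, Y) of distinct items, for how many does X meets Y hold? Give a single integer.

2

Checking all 90 ordered pairs for relation 'meets'; matching pairs in alphabetical order:
(P22, P23): P22 meets P23 ✓
(P26, P28): P26 meets P28 ✓
Count: 2.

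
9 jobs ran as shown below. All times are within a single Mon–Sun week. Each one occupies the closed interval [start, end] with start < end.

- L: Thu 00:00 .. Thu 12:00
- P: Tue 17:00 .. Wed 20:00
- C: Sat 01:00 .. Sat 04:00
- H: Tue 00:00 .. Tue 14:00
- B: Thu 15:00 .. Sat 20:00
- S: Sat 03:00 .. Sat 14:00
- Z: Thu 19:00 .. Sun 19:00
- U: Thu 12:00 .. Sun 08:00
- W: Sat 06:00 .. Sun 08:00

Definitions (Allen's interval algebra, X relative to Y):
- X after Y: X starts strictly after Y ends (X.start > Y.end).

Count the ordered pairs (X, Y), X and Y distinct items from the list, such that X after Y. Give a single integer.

21

Checking all 72 ordered pairs for relation 'after'; matching pairs in alphabetical order:
(B, H): B after H ✓
(B, L): B after L ✓
(B, P): B after P ✓
(C, H): C after H ✓
(C, L): C after L ✓
(C, P): C after P ✓
(L, H): L after H ✓
(L, P): L after P ✓
(P, H): P after H ✓
(S, H): S after H ✓
(S, L): S after L ✓
(S, P): S after P ✓
(U, H): U after H ✓
(U, P): U after P ✓
(W, C): W after C ✓
(W, H): W after H ✓
(W, L): W after L ✓
(W, P): W after P ✓
(Z, H): Z after H ✓
(Z, L): Z after L ✓
(Z, P): Z after P ✓
Count: 21.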